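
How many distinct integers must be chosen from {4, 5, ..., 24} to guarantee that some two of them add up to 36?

16

A set avoiding the sum 36 can contain at most one of each pair {x, 36−x}, plus the 9 elements whose complement lies outside the range or equal to its own complement.
The integers 4, …, 18 (15 of them) are such a set: any two sum to at least 4+5 = 9 and at most 17+18 = 35 < 36.
Pigeonhole: any 16th integer completes one of the 6 pairs, so 16 choices force a sum of 36.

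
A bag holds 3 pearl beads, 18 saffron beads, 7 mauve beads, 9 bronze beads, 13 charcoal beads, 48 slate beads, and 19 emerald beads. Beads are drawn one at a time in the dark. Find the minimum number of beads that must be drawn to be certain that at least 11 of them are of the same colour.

60

Pigeonhole: put each drawn bead into a box by colour. The largest draw with every box below 11 takes min(count, 10) from each colour; colours with fewer than 10 contribute all they have.
Σ min(cᵢ, 10) = 3 + 10 + 7 + 9 + 10 + 10 + 10 = 59.
Draw number 59 + 1 = 60 must push one box to 11.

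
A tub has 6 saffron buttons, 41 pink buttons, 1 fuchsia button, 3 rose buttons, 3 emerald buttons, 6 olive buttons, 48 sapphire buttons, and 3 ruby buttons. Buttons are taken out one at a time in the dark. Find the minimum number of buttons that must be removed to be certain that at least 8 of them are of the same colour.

37

Put each drawn button into a box by colour. The largest draw with every box below 8 takes min(count, 7) from each colour; colours with fewer than 7 contribute all they have.
Σ min(cᵢ, 7) = 6 + 7 + 1 + 3 + 3 + 6 + 7 + 3 = 36.
Draw number 36 + 1 = 37 must push one box to 8.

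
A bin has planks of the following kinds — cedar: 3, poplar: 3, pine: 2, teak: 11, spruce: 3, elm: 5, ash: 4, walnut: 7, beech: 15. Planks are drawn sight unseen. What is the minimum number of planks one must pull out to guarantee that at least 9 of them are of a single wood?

By the pigeonhole principle, put each drawn plank into a box by wood. The largest draw with every box below 9 takes min(count, 8) from each wood; woods with fewer than 8 contribute all they have.
Σ min(cᵢ, 8) = 3 + 3 + 2 + 8 + 3 + 5 + 4 + 7 + 8 = 43.
Draw number 43 + 1 = 44 must push one box to 9.

44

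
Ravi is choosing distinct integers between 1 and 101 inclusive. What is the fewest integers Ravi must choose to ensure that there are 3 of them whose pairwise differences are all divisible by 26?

Integers whose pairwise differences are multiples of 26 are exactly those sharing a remainder mod 26. By pigeonhole, the 26 residue classes mod 26 are the pigeonholes.
With 52 integers one could put 2 in each residue class and have no class reach 3.
The 53rd integer pushes some class to 3, so 26·2 + 1 = 53.

53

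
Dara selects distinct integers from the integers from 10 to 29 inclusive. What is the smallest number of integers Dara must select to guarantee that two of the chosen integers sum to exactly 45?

Two chosen integers sum to 45 exactly when both halves of some pair {x, 45−x} with 16 ≤ x ≤ 45−x ≤ 29 are chosen — 7 such pairs.
The remaining 6 elements (those with no distinct partner in range) can never complete a 45-sum, so the worst case takes all of them and one from each pair: 6 + 7 = 13.
The 14th integer has to be the second member of some pair, so 13 + 1 = 14.

14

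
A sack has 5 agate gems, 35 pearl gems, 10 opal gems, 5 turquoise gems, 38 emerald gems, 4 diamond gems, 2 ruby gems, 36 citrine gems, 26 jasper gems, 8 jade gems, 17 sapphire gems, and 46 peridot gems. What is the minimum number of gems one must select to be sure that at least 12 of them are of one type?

An adversary could hand out at most 11 gems per type (6 types run out sooner): 5 + 11 + 10 + 5 + 11 + 4 + 2 + 11 + 11 + 8 + 11 + 11 = 100 gems and still no type has 12.
Pigeonhole: one more gem lands in a type already at 11, so 101 draws are enough and 100 are not.

101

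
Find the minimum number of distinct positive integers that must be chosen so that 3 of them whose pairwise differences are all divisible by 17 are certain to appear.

Integers whose pairwise differences are multiples of 17 are exactly those sharing a remainder mod 17. Pigeonhole: the 17 residue classes mod 17 are the pigeonholes.
With 34 integers one could put 2 in each residue class and have no class reach 3.
The 35th integer pushes some class to 3, so 17·2 + 1 = 35.

35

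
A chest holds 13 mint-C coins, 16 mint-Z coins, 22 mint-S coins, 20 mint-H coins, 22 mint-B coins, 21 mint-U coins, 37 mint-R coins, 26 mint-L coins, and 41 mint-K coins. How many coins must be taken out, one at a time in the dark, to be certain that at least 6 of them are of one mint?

46

By the pigeonhole principle, the 9 mints are the holes; the coins drawn are the pigeons.
To avoid 6 of any one mint, the worst case takes at most 5 of each mint.
That gives 5 + 5 + 5 + 5 + 5 + 5 + 5 + 5 + 5 = 45 coins with no mint reaching 6.
The next coin forces some mint to 6, so 45 + 1 = 46.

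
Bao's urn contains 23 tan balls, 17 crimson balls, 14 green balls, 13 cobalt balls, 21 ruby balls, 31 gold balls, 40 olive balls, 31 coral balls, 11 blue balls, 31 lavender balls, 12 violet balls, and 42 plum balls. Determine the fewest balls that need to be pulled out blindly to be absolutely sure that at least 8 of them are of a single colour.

85

By pigeonhole, put each drawn ball into a box by colour. The largest draw with every box below 8 takes min(count, 7) from each colour.
Σ min(cᵢ, 7) = 7 + 7 + 7 + 7 + 7 + 7 + 7 + 7 + 7 + 7 + 7 + 7 = 84.
Draw number 84 + 1 = 85 must push one box to 8.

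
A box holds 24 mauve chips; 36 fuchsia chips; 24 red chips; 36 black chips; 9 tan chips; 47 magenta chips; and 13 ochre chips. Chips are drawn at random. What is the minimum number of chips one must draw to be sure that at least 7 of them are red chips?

172

In the worst case for collecting red chips, every non-red chip comes out first.
There are 24 + 36 + 36 + 9 + 47 + 13 = 165 non-red chips altogether.
After those, each further chip must be red, so 165 + 7 = 172 draws guarantee 7 red chips.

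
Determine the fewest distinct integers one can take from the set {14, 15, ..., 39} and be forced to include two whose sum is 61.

18

Group the elements by complementary pair {x, 61−x}: {22,39}, {23,38}, {24,37}, …, giving 9 two-element pairs and 8 integers whose partner 61−x falls outside [14,39].
By pigeonhole, treating each of those 17 groups as a pigeonhole, one can pick one integer per group — 17 integers — with no two summing to 61.
The 18th integer lands in an occupied pair, forcing a sum of 61.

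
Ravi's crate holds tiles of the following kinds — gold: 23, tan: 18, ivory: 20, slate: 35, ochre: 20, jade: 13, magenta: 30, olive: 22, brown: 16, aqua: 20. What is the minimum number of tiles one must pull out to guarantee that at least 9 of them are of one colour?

81

An adversary could hand out at most 8 tiles per colour: 8 + 8 + 8 + 8 + 8 + 8 + 8 + 8 + 8 + 8 = 80 tiles and still no colour has 9.
By the pigeonhole principle, one more tile lands in a colour already at 8, so 81 draws are enough and 80 are not.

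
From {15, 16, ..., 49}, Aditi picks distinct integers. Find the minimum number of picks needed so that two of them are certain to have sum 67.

20

A set avoiding the sum 67 can contain at most one of each pair {x, 67−x}, plus the 3 elements whose complement lies outside the range.
The integers 15, …, 33 (19 of them) are such a set: any two sum to at least 15+16 = 31 and at most 32+33 = 65 < 67.
Any 20th integer completes one of the 16 pairs, so 20 choices force a sum of 67.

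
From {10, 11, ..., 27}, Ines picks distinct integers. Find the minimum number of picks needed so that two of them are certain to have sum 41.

Group the elements by complementary pair {x, 41−x}: {14,27}, {15,26}, {16,25}, …, giving 7 two-element pairs and 4 integers whose partner 41−x falls outside [10,27].
Treating each of those 11 groups as a pigeonhole, one can pick one integer per group — 11 integers — with no two summing to 41.
The 12th integer lands in an occupied pair, forcing a sum of 41.

12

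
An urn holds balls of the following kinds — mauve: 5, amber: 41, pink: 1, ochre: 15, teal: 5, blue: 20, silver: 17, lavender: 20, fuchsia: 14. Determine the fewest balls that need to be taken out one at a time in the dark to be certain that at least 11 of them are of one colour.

By pigeonhole, put each drawn ball into a box by colour. The largest draw with every box below 11 takes min(count, 10) from each colour; colours with fewer than 10 contribute all they have.
Σ min(cᵢ, 10) = 5 + 10 + 1 + 10 + 5 + 10 + 10 + 10 + 10 = 71.
Draw number 71 + 1 = 72 must push one box to 11.

72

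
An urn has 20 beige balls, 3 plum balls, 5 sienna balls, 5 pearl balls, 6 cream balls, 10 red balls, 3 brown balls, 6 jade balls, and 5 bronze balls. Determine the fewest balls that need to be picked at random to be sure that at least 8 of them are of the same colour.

An adversary could hand out at most 7 balls per colour (7 colours run out sooner): 7 + 3 + 5 + 5 + 6 + 7 + 3 + 6 + 5 = 47 balls and still no colour has 8.
By the pigeonhole principle, one more ball lands in a colour already at 7, so 48 draws are enough and 47 are not.

48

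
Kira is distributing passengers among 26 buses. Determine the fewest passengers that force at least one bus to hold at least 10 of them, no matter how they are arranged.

With 234 passengers one could put exactly 9 in each of the 26 buses, and no bus would reach 10.
By the pigeonhole principle, one more passenger must land in a bus that already has 9, giving it 10.
So 26 × 9 + 1 = 235 passengers are required.

235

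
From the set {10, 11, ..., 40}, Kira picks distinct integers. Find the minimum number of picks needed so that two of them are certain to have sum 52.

Group the elements by complementary pair {x, 52−x}: {12,40}, {13,39}, {14,38}, …, giving 14 two-element pairs, the single value 26 (it cannot pair with itself since the integers are distinct), and 2 integers whose partner 52−x falls outside [10,40].
Pigeonhole: treating each of those 17 groups as a pigeonhole, one can pick one integer per group — 17 integers — with no two summing to 52.
The 18th integer lands in an occupied pair, forcing a sum of 52.

18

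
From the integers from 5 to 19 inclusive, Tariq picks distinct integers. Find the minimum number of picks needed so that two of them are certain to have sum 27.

10

Two chosen integers sum to 27 exactly when both halves of some pair {x, 27−x} with 8 ≤ x ≤ 27−x ≤ 19 are chosen — 6 such pairs.
The remaining 3 elements (those with no distinct partner in range) can never complete a 27-sum, so the worst case takes all of them and one from each pair: 3 + 6 = 9.
The 10th integer has to be the second member of some pair, so 9 + 1 = 10.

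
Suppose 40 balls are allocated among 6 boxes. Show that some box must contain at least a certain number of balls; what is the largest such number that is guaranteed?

By the pigeonhole principle, the 6 boxes are the holes and the 40 balls are the pigeons.
If every box held at most 6 balls, the total would be at most 6 × 6 = 36, which is less than 40.
So some box holds at least ⌈40/6⌉ = 7 balls.

7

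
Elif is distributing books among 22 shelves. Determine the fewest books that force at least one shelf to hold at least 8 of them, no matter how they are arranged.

With 154 books one could put exactly 7 in each of the 22 shelves, and no shelf would reach 8.
One more book must land in a shelf that already has 7, giving it 8.
So 22 × 7 + 1 = 155 books are required.

155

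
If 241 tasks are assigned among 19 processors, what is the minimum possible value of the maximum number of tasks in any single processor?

By pigeonhole, the 19 processors are the holes and the 241 tasks are the pigeons.
If every processor held at most 12 tasks, the total would be at most 19 × 12 = 228, which is less than 241.
So some processor holds at least ⌈241/19⌉ = 13 tasks.

13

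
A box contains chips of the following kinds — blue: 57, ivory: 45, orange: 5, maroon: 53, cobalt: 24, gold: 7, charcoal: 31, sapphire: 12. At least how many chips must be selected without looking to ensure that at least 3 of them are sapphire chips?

225

In the worst case for collecting sapphire chips, every non-sapphire chip comes out first.
There are 57 + 45 + 5 + 53 + 24 + 7 + 31 = 222 non-sapphire chips altogether.
After those, each further chip must be sapphire, so 222 + 3 = 225 draws guarantee 3 sapphire chips.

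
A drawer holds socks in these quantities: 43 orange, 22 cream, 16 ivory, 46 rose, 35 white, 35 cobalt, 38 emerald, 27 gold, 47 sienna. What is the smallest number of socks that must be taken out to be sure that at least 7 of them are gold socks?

289

In the worst case for collecting gold socks, every non-gold sock comes out first.
There are 43 + 22 + 16 + 46 + 35 + 35 + 38 + 47 = 282 non-gold socks altogether.
After those, each further sock must be gold, so 282 + 7 = 289 draws guarantee 7 gold socks.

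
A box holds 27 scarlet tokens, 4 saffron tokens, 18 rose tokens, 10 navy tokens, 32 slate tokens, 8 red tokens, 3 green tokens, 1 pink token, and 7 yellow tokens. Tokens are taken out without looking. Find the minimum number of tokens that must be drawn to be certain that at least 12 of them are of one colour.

67

By pigeonhole, the 9 colours are the holes; the tokens drawn are the pigeons.
To avoid 12 of any one colour, the worst case takes at most 11 of each colour, or every token of a colour that has fewer than 11.
That gives 11 + 4 + 11 + 10 + 11 + 8 + 3 + 1 + 7 = 66 tokens with no colour reaching 12.
The next token forces some colour to 12, so 66 + 1 = 67.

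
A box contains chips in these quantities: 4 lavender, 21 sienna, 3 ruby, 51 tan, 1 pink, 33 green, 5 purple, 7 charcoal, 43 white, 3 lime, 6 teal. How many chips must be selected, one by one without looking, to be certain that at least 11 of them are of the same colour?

The 11 colours are the holes; the chips drawn are the pigeons.
To avoid 11 of any one colour, the worst case takes at most 10 of each colour, or every chip of a colour that has fewer than 10.
That gives 4 + 10 + 3 + 10 + 1 + 10 + 5 + 7 + 10 + 3 + 6 = 69 chips with no colour reaching 11.
The next chip forces some colour to 11, so 69 + 1 = 70.

70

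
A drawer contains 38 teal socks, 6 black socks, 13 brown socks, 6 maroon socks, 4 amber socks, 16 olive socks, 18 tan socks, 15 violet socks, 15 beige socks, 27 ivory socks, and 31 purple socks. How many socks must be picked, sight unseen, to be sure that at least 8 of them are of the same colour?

An adversary could hand out at most 7 socks per colour (black, maroon, amber run out sooner): 7 + 6 + 7 + 6 + 4 + 7 + 7 + 7 + 7 + 7 + 7 = 72 socks and still no colour has 8.
By pigeonhole, one more sock lands in a colour already at 7, so 73 draws are enough and 72 are not.

73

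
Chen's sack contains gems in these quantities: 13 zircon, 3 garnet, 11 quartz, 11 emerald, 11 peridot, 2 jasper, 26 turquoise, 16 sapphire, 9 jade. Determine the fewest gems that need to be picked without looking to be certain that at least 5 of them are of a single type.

34

The 9 types are the holes; the gems drawn are the pigeons.
To avoid 5 of any one type, the worst case takes at most 4 of each type, or every gem of a type that has fewer than 4.
That gives 4 + 3 + 4 + 4 + 4 + 2 + 4 + 4 + 4 = 33 gems with no type reaching 5.
The next gem forces some type to 5, so 33 + 1 = 34.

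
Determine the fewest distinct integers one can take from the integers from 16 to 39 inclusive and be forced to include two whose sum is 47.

17

Group the elements by complementary pair {x, 47−x}: {16,31}, {17,30}, {18,29}, …, giving 8 two-element pairs and 8 integers whose partner 47−x falls outside [16,39].
By pigeonhole, treating each of those 16 groups as a pigeonhole, one can pick one integer per group — 16 integers — with no two summing to 47.
The 17th integer lands in an occupied pair, forcing a sum of 47.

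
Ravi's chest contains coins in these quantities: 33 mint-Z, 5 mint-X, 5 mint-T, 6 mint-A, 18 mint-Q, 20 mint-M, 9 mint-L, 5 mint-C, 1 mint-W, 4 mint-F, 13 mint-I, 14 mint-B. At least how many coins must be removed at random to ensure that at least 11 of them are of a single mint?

Put each drawn coin into a box by mint. The largest draw with every box below 11 takes min(count, 10) from each mint; mints with fewer than 10 contribute all they have.
Σ min(cᵢ, 10) = 10 + 5 + 5 + 6 + 10 + 10 + 9 + 5 + 1 + 4 + 10 + 10 = 85.
Draw number 85 + 1 = 86 must push one box to 11.

86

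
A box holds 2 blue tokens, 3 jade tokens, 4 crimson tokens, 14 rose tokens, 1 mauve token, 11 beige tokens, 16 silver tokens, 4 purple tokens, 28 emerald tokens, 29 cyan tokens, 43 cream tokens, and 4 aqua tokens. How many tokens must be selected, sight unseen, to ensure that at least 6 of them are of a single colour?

49

By the pigeonhole principle, put each drawn token into a box by colour. The largest draw with every box below 6 takes min(count, 5) from each colour; colours with fewer than 5 contribute all they have.
Σ min(cᵢ, 5) = 2 + 3 + 4 + 5 + 1 + 5 + 5 + 4 + 5 + 5 + 5 + 4 = 48.
Draw number 48 + 1 = 49 must push one box to 6.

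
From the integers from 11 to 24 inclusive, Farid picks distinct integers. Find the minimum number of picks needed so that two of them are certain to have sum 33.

9

Two chosen integers sum to 33 exactly when both halves of some pair {x, 33−x} with 11 ≤ x ≤ 33−x ≤ 22 are chosen — 6 such pairs.
The remaining 2 elements (those with no distinct partner in range) can never complete a 33-sum, so the worst case takes all of them and one from each pair: 2 + 6 = 8.
Pigeonhole: the 9th integer has to be the second member of some pair, so 8 + 1 = 9.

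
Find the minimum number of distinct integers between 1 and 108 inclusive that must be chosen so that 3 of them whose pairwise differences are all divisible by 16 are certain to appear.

Integers whose pairwise differences are multiples of 16 are exactly those sharing a remainder mod 16. The 16 residue classes mod 16 are the pigeonholes.
With 32 integers one could put 2 in each residue class and have no class reach 3.
The 33rd integer pushes some class to 3, so 16·2 + 1 = 33.

33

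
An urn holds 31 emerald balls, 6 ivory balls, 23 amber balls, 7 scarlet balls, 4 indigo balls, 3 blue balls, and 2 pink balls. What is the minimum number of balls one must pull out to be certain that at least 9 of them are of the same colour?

Pigeonhole: put each drawn ball into a box by colour. The largest draw with every box below 9 takes min(count, 8) from each colour; colours with fewer than 8 contribute all they have.
Σ min(cᵢ, 8) = 8 + 6 + 8 + 7 + 4 + 3 + 2 = 38.
Draw number 38 + 1 = 39 must push one box to 9.

39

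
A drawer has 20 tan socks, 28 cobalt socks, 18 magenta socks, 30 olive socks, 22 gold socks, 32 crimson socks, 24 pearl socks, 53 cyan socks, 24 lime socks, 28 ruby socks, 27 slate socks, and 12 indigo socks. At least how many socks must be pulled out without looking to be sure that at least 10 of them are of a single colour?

109

An adversary could hand out at most 9 socks per colour: 9 + 9 + 9 + 9 + 9 + 9 + 9 + 9 + 9 + 9 + 9 + 9 = 108 socks and still no colour has 10.
One more sock lands in a colour already at 9, so 109 draws are enough and 108 are not.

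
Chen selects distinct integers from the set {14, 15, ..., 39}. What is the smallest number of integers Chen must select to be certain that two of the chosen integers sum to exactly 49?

Group the elements by complementary pair {x, 49−x}: {14,35}, {15,34}, {16,33}, …, giving 11 two-element pairs and 4 integers whose partner 49−x falls outside [14,39].
Treating each of those 15 groups as a pigeonhole, one can pick one integer per group — 15 integers — with no two summing to 49.
The 16th integer lands in an occupied pair, forcing a sum of 49.

16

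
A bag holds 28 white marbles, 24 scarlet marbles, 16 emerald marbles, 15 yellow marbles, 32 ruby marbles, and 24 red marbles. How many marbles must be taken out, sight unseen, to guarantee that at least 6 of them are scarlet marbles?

In the worst case for collecting scarlet marbles, every non-scarlet marble comes out first.
There are 28 + 16 + 15 + 32 + 24 = 115 non-scarlet marbles altogether.
After those, each further marble must be scarlet, so 115 + 6 = 121 draws guarantee 6 scarlet marbles.

121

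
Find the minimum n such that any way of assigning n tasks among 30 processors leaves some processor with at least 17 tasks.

481

With 480 tasks one could put exactly 16 in each of the 30 processors, and no processor would reach 17.
Pigeonhole: one more task must land in a processor that already has 16, giving it 17.
So 30 × 16 + 1 = 481 tasks are required.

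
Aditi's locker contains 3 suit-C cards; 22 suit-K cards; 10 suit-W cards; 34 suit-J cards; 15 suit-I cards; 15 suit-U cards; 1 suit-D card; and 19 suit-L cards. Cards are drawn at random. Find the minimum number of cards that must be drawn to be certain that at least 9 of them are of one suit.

53

An adversary could hand out at most 8 cards per suit (suit-C, suit-D run out sooner): 3 + 8 + 8 + 8 + 8 + 8 + 1 + 8 = 52 cards and still no suit has 9.
By pigeonhole, one more card lands in a suit already at 8, so 53 draws are enough and 52 are not.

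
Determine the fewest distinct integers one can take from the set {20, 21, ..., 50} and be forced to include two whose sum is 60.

Group the elements by complementary pair {x, 60−x}: {20,40}, {21,39}, {22,38}, …, giving 10 two-element pairs, the single value 30 (it cannot pair with itself since the integers are distinct), and 10 integers whose partner 60−x falls outside [20,50].
Treating each of those 21 groups as a pigeonhole, one can pick one integer per group — 21 integers — with no two summing to 60.
The 22nd integer lands in an occupied pair, forcing a sum of 60.

22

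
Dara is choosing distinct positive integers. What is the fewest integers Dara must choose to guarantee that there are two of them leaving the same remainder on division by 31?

32

By the pigeonhole principle, the 31 residue classes mod 31 are the pigeonholes.
With 31 integers one could put 1 in each residue class and have no class reach 2.
The 32nd integer pushes some class to 2, so 31·1 + 1 = 32.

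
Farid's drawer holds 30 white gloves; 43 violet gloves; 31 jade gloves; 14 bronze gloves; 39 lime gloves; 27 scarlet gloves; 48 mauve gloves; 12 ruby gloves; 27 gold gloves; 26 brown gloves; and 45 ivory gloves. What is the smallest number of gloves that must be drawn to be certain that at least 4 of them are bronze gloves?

In the worst case for collecting bronze gloves, every non-bronze glove comes out first.
There are 30 + 43 + 31 + 39 + 27 + 48 + 12 + 27 + 26 + 45 = 328 non-bronze gloves altogether.
After those, each further glove must be bronze, so 328 + 4 = 332 draws guarantee 4 bronze gloves.

332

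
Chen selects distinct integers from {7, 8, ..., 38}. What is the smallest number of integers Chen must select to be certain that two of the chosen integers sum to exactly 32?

24

Two chosen integers sum to 32 exactly when both halves of some pair {x, 32−x} with 7 ≤ x ≤ 32−x ≤ 25 are chosen — 9 such pairs.
The remaining 14 elements (those with no distinct partner in range) can never complete a 32-sum, so the worst case takes all of them and one from each pair: 14 + 9 = 23.
The 24th integer has to be the second member of some pair, so 23 + 1 = 24.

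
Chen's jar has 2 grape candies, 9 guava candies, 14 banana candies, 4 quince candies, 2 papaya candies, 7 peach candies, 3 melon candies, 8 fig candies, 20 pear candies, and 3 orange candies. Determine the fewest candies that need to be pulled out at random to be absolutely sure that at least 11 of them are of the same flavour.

59

An adversary could hand out at most 10 candies per flavour (8 flavours run out sooner): 2 + 9 + 10 + 4 + 2 + 7 + 3 + 8 + 10 + 3 = 58 candies and still no flavour has 11.
One more candy lands in a flavour already at 10, so 59 draws are enough and 58 are not.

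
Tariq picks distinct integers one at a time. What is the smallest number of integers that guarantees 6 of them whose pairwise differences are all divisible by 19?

96

Integers whose pairwise differences are multiples of 19 are exactly those sharing a remainder mod 19. By pigeonhole, the 19 residue classes mod 19 are the pigeonholes.
With 95 integers one could put 5 in each residue class and have no class reach 6.
The 96th integer pushes some class to 6, so 19·5 + 1 = 96.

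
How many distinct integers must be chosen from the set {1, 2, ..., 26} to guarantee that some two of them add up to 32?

17

Two chosen integers sum to 32 exactly when both halves of some pair {x, 32−x} with 6 ≤ x ≤ 32−x ≤ 26 are chosen — 10 such pairs.
The remaining 6 elements (those with no distinct partner in range) can never complete a 32-sum, so the worst case takes all of them and one from each pair: 6 + 10 = 16.
The 17th integer has to be the second member of some pair, so 16 + 1 = 17.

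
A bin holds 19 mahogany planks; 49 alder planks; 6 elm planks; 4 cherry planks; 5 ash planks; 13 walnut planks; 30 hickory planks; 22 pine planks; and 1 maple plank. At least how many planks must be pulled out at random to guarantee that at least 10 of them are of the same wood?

An adversary could hand out at most 9 planks per wood (4 woods run out sooner): 9 + 9 + 6 + 4 + 5 + 9 + 9 + 9 + 1 = 61 planks and still no wood has 10.
One more plank lands in a wood already at 9, so 62 draws are enough and 61 are not.

62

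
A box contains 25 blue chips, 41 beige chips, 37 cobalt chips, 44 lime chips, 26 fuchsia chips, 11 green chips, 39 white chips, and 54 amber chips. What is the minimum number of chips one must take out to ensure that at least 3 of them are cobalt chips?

243

In the worst case for collecting cobalt chips, every non-cobalt chip comes out first.
There are 25 + 41 + 44 + 26 + 11 + 39 + 54 = 240 non-cobalt chips altogether.
After those, each further chip must be cobalt, so 240 + 3 = 243 draws guarantee 3 cobalt chips.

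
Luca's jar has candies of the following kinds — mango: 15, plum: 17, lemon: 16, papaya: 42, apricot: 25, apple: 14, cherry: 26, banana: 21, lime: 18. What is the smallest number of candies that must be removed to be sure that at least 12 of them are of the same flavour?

An adversary could hand out at most 11 candies per flavour: 11 + 11 + 11 + 11 + 11 + 11 + 11 + 11 + 11 = 99 candies and still no flavour has 12.
One more candy lands in a flavour already at 11, so 100 draws are enough and 99 are not.

100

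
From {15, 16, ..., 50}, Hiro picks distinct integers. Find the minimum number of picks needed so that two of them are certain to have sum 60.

22

A set avoiding the sum 60 can contain at most one of each pair {x, 60−x}, plus the 6 elements whose complement lies outside the range or equal to its own complement.
The integers 30, …, 50 (21 of them) are such a set: any two sum to at least 30+31 = 61 > 60.
By pigeonhole, any 22nd integer completes one of the 15 pairs, so 22 choices force a sum of 60.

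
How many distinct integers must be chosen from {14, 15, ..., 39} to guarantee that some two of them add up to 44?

19

Two chosen integers sum to 44 exactly when both halves of some pair {x, 44−x} with 14 ≤ x ≤ 44−x ≤ 30 are chosen — 8 such pairs.
The remaining 10 elements (those with no distinct partner in range) can never complete a 44-sum, so the worst case takes all of them and one from each pair: 10 + 8 = 18.
The 19th integer has to be the second member of some pair, so 18 + 1 = 19.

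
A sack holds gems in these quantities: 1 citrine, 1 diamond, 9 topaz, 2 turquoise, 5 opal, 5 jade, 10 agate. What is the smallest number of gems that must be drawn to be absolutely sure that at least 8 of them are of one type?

29

Put each drawn gem into a box by type. The largest draw with every box below 8 takes min(count, 7) from each type; types with fewer than 7 contribute all they have.
Σ min(cᵢ, 7) = 1 + 1 + 7 + 2 + 5 + 5 + 7 = 28.
Draw number 28 + 1 = 29 must push one box to 8.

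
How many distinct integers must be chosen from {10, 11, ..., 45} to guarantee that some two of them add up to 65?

A set avoiding the sum 65 can contain at most one of each pair {x, 65−x}, plus the 10 elements whose complement lies outside the range.
The integers 10, …, 32 (23 of them) are such a set: any two sum to at least 10+11 = 21 and at most 31+32 = 63 < 65.
Any 24th integer completes one of the 13 pairs, so 24 choices force a sum of 65.

24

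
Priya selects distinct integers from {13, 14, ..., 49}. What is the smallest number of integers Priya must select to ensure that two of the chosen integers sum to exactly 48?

Group the elements by complementary pair {x, 48−x}: {13,35}, {14,34}, {15,33}, …, giving 11 two-element pairs, the single value 24 (it cannot pair with itself since the integers are distinct), and 14 integers whose partner 48−x falls outside [13,49].
Treating each of those 26 groups as a pigeonhole, one can pick one integer per group — 26 integers — with no two summing to 48.
The 27th integer lands in an occupied pair, forcing a sum of 48.

27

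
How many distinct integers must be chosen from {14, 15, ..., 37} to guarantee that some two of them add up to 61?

Group the elements by complementary pair {x, 61−x}: {24,37}, {25,36}, {26,35}, …, giving 7 two-element pairs and 10 integers whose partner 61−x falls outside [14,37].
By pigeonhole, treating each of those 17 groups as a pigeonhole, one can pick one integer per group — 17 integers — with no two summing to 61.
The 18th integer lands in an occupied pair, forcing a sum of 61.

18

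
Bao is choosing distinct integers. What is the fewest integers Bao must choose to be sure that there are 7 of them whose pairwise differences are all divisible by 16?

Integers whose pairwise differences are multiples of 16 are exactly those sharing a remainder mod 16. The 16 residue classes mod 16 are the pigeonholes.
With 96 integers one could put 6 in each residue class and have no class reach 7.
The 97th integer pushes some class to 7, so 16·6 + 1 = 97.

97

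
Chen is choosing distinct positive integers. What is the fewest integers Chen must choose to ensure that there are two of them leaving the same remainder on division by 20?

Pigeonhole: the 20 residue classes mod 20 are the pigeonholes.
With 20 integers one could put 1 in each residue class and have no class reach 2.
The 21st integer pushes some class to 2, so 20·1 + 1 = 21.

21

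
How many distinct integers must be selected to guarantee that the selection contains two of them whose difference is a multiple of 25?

Integers whose pairwise differences are multiples of 25 are exactly those sharing a remainder mod 25. By the pigeonhole principle, the 25 residue classes mod 25 are the pigeonholes.
With 25 integers one could put 1 in each residue class and have no class reach 2.
The 26th integer pushes some class to 2, so 25·1 + 1 = 26.

26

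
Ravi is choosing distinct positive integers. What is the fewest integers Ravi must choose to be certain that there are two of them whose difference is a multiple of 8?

9

Integers whose pairwise differences are multiples of 8 are exactly those sharing a remainder mod 8. By pigeonhole, the 8 residue classes mod 8 are the pigeonholes.
With 8 integers one could put 1 in each residue class and have no class reach 2.
The 9th integer pushes some class to 2, so 8·1 + 1 = 9.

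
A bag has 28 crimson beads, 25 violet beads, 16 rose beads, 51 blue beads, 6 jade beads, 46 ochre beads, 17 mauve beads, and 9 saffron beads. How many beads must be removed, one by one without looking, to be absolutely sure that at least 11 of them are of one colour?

The 8 colours are the holes; the beads drawn are the pigeons.
To avoid 11 of any one colour, the worst case takes at most 10 of each colour, or every bead of a colour that has fewer than 10.
That gives 10 + 10 + 10 + 10 + 6 + 10 + 10 + 9 = 75 beads with no colour reaching 11.
The next bead forces some colour to 11, so 75 + 1 = 76.

76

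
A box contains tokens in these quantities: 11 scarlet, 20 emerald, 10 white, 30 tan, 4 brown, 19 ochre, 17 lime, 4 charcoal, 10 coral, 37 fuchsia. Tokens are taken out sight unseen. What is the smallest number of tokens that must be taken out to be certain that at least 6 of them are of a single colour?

Put each drawn token into a box by colour. The largest draw with every box below 6 takes min(count, 5) from each colour; colours with fewer than 5 contribute all they have.
Σ min(cᵢ, 5) = 5 + 5 + 5 + 5 + 4 + 5 + 5 + 4 + 5 + 5 = 48.
Draw number 48 + 1 = 49 must push one box to 6.

49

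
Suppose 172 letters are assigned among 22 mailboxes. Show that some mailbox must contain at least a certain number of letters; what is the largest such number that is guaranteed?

Pigeonhole: the 22 mailboxes are the holes and the 172 letters are the pigeons.
If every mailbox held at most 7 letters, the total would be at most 22 × 7 = 154, which is less than 172.
So some mailbox holds at least ⌈172/22⌉ = 8 letters.

8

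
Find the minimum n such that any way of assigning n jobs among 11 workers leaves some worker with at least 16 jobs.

166

With 165 jobs one could put exactly 15 in each of the 11 workers, and no worker would reach 16.
By the pigeonhole principle, one more job must land in a worker that already has 15, giving it 16.
So 11 × 15 + 1 = 166 jobs are required.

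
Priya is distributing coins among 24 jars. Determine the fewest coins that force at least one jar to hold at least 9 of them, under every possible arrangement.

193

With 192 coins one could put exactly 8 in each of the 24 jars, and no jar would reach 9.
By pigeonhole, one more coin must land in a jar that already has 8, giving it 9.
So 24 × 8 + 1 = 193 coins are required.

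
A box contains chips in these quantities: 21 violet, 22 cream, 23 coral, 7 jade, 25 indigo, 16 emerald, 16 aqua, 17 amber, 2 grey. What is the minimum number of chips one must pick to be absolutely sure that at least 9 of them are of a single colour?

66

An adversary could hand out at most 8 chips per colour (jade, grey run out sooner): 8 + 8 + 8 + 7 + 8 + 8 + 8 + 8 + 2 = 65 chips and still no colour has 9.
One more chip lands in a colour already at 8, so 66 draws are enough and 65 are not.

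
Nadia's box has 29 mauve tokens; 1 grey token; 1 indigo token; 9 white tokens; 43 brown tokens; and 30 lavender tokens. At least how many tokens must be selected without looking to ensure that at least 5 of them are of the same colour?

19

An adversary could hand out at most 4 tokens per colour (grey, indigo run out sooner): 4 + 1 + 1 + 4 + 4 + 4 = 18 tokens and still no colour has 5.
Pigeonhole: one more token lands in a colour already at 4, so 19 draws are enough and 18 are not.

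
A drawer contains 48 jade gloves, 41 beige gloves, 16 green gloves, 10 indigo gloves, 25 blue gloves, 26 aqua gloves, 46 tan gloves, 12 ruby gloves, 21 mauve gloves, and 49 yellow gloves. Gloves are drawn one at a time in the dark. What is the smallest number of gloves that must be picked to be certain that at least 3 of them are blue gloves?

In the worst case for collecting blue gloves, every non-blue glove comes out first.
There are 48 + 41 + 16 + 10 + 26 + 46 + 12 + 21 + 49 = 269 non-blue gloves altogether.
After those, each further glove must be blue, so 269 + 3 = 272 draws guarantee 3 blue gloves.

272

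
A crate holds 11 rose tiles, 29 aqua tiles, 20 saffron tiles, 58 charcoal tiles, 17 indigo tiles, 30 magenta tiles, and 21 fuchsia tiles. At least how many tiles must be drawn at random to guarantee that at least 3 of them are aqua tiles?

160

In the worst case for collecting aqua tiles, every non-aqua tile comes out first.
There are 11 + 20 + 58 + 17 + 30 + 21 = 157 non-aqua tiles altogether.
After those, each further tile must be aqua, so 157 + 3 = 160 draws guarantee 3 aqua tiles.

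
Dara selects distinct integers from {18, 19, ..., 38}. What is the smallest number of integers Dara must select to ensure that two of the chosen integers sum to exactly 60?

14

Two chosen integers sum to 60 exactly when both halves of some pair {x, 60−x} with 22 ≤ x ≤ 60−x ≤ 38 are chosen — 8 such pairs.
The remaining 5 elements (those with no distinct partner in range) can never complete a 60-sum, so the worst case takes all of them and one from each pair: 5 + 8 = 13.
By pigeonhole, the 14th integer has to be the second member of some pair, so 13 + 1 = 14.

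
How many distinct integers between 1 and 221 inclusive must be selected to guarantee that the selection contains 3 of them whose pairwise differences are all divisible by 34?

69

Integers whose pairwise differences are multiples of 34 are exactly those sharing a remainder mod 34. By the pigeonhole principle, the 34 residue classes mod 34 are the pigeonholes.
With 68 integers one could put 2 in each residue class and have no class reach 3.
The 69th integer pushes some class to 3, so 34·2 + 1 = 69.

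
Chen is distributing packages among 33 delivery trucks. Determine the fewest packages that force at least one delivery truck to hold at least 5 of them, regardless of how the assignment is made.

With 132 packages one could put exactly 4 in each of the 33 delivery trucks, and no delivery truck would reach 5.
One more package must land in a delivery truck that already has 4, giving it 5.
So 33 × 4 + 1 = 133 packages are required.

133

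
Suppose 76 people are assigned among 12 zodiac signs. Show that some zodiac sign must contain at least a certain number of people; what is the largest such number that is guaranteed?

7

By pigeonhole, the 12 zodiac signs are the holes and the 76 people are the pigeons.
If every zodiac sign held at most 6 people, the total would be at most 12 × 6 = 72, which is less than 76.
So some zodiac sign holds at least ⌈76/12⌉ = 7 people.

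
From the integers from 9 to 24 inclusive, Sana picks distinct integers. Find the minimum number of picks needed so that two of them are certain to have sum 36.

11

Two chosen integers sum to 36 exactly when both halves of some pair {x, 36−x} with 12 ≤ x ≤ 36−x ≤ 24 are chosen — 6 such pairs.
The remaining 4 elements (those with no distinct partner in range) can never complete a 36-sum, so the worst case takes all of them and one from each pair: 4 + 6 = 10.
By pigeonhole, the 11th integer has to be the second member of some pair, so 10 + 1 = 11.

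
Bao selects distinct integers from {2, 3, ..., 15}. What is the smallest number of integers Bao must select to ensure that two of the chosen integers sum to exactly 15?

Group the elements by complementary pair {x, 15−x}: {2,13}, {3,12}, {4,11}, …, giving 6 two-element pairs and 2 integers whose partner 15−x falls outside [2,15].
By the pigeonhole principle, treating each of those 8 groups as a pigeonhole, one can pick one integer per group — 8 integers — with no two summing to 15.
The 9th integer lands in an occupied pair, forcing a sum of 15.

9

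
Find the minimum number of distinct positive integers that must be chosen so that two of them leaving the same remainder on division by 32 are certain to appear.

The 32 residue classes mod 32 are the pigeonholes.
With 32 integers one could put 1 in each residue class and have no class reach 2.
The 33rd integer pushes some class to 2, so 32·1 + 1 = 33.

33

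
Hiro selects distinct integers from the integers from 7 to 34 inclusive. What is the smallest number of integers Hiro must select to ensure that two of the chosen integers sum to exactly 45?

Two chosen integers sum to 45 exactly when both halves of some pair {x, 45−x} with 11 ≤ x ≤ 45−x ≤ 34 are chosen — 12 such pairs.
The remaining 4 elements (those with no distinct partner in range) can never complete a 45-sum, so the worst case takes all of them and one from each pair: 4 + 12 = 16.
By pigeonhole, the 17th integer has to be the second member of some pair, so 16 + 1 = 17.

17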